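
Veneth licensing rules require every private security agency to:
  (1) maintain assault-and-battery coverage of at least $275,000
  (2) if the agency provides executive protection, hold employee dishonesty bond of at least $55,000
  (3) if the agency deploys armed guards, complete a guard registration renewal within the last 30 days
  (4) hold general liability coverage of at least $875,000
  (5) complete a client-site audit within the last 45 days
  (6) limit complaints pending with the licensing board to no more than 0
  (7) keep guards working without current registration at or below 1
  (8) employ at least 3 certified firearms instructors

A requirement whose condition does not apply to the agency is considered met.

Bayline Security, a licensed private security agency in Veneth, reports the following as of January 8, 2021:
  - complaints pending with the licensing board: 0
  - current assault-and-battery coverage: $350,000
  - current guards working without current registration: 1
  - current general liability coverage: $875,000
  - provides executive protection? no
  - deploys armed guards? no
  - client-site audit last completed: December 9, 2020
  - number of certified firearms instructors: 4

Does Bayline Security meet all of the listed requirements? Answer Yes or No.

Yes

1. assault-and-battery coverage $350,000 ≥ $275,000 → met
2. condition 'provides executive protection' does not hold → requirement n/a → met
3. condition 'deploys armed guards' does not hold → requirement n/a → met
4. general liability coverage $875,000 ≥ $875,000 → met
5. client-site audit 30 days ago vs limit 45 → met
6. complaints pending with the licensing board 0 ≤ 0 → met
7. guards working without current registration 1 ≤ 1 → met
8. certified firearms instructors 4 ≥ 3 → met
All met.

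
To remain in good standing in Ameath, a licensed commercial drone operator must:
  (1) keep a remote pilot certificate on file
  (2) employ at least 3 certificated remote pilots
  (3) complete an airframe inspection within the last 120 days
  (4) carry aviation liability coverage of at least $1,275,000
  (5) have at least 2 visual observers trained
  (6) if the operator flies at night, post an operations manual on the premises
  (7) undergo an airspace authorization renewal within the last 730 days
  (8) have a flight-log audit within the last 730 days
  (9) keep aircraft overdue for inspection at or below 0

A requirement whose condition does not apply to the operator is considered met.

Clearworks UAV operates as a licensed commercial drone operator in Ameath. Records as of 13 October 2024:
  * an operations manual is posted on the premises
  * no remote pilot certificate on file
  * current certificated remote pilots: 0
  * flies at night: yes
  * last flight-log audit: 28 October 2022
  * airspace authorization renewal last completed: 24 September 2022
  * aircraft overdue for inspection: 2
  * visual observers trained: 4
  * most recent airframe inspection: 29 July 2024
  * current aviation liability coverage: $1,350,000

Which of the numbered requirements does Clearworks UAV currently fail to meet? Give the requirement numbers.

1. remote pilot certificate absent → not met
2. certificated remote pilots 0 < 3 → not met
3. airframe inspection 76 days ago vs limit 120 → met
4. aviation liability coverage $1,350,000 ≥ $1,275,000 → met
5. visual observers trained 4 ≥ 2 → met
6. condition 'flies at night' holds; operations manual present → met
7. airspace authorization renewal 750 days ago vs limit 730 → not met
8. flight-log audit 716 days ago vs limit 730 → met
9. aircraft overdue for inspection 2 > 0 → not met
Not met: 1, 2, 7, 9

1, 2, 7, 9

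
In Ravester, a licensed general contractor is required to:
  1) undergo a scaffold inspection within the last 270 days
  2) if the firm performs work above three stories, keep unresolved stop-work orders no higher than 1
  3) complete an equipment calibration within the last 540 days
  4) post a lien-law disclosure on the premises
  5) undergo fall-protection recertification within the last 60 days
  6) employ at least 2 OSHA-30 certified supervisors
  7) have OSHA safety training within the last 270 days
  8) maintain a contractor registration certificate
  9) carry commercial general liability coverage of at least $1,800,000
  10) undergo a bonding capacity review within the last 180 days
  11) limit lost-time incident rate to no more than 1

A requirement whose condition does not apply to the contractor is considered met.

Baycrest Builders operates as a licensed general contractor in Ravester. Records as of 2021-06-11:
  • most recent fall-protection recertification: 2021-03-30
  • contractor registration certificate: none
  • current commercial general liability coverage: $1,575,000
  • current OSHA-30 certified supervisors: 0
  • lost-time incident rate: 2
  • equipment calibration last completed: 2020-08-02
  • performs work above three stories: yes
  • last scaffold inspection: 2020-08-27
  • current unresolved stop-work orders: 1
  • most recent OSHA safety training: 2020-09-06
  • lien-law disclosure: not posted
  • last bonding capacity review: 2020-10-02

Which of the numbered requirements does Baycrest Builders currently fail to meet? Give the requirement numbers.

1. scaffold inspection 288 days ago vs limit 270 → not met
2. condition 'performs work above three stories' holds; unresolved stop-work orders 1 ≤ 1 → met
3. equipment calibration 313 days ago vs limit 540 → met
4. lien-law disclosure absent → not met
5. fall-protection recertification 73 days ago vs limit 60 → not met
6. OSHA-30 certified supervisors 0 < 2 → not met
7. OSHA safety training 278 days ago vs limit 270 → not met
8. contractor registration certificate absent → not met
9. commercial general liability coverage $1,575,000 < $1,800,000 → not met
10. bonding capacity review 252 days ago vs limit 180 → not met
11. lost-time incident rate 2 > 1 → not met
Not met: 1, 4, 5, 6, 7, 8, 9, 10, 11

1, 4, 5, 6, 7, 8, 9, 10, 11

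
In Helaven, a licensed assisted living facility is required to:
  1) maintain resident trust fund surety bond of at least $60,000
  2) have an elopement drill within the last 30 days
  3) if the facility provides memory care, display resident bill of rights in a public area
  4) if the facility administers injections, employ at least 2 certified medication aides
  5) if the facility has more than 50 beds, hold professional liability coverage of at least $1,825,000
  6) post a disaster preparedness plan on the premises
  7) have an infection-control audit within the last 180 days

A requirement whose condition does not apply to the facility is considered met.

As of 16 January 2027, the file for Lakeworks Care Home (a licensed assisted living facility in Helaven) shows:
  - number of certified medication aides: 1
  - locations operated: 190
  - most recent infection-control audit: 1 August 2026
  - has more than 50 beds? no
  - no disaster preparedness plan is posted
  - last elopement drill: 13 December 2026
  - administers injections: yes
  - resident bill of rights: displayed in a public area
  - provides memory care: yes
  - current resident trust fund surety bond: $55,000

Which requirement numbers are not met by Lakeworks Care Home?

1, 2, 4, 6

1. resident trust fund surety bond $55,000 < $60,000 → not met
2. elopement drill 34 days ago vs limit 30 → not met
3. condition 'provides memory care' holds; resident bill of rights present → met
4. condition 'administers injections' holds; certified medication aides 1 < 2 → not met
5. condition 'has more than 50 beds' does not hold → requirement n/a → met
6. disaster preparedness plan absent → not met
7. infection-control audit 168 days ago vs limit 180 → met
Not met: 1, 2, 4, 6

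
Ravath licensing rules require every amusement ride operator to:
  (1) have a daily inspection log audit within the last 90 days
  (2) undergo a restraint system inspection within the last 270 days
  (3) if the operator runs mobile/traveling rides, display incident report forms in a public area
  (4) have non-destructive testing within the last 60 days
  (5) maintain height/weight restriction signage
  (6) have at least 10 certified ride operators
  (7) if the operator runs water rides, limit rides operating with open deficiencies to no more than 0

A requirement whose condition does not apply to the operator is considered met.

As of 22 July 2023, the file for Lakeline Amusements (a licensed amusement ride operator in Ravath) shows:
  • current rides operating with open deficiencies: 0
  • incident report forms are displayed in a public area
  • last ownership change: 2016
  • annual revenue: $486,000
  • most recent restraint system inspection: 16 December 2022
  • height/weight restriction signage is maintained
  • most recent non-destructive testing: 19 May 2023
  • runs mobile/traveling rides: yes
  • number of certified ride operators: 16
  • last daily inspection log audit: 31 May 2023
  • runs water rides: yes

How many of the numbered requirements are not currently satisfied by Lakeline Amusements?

1

1. daily inspection log audit 52 days ago vs limit 90 → met
2. restraint system inspection 218 days ago vs limit 270 → met
3. condition 'runs mobile/traveling rides' holds; incident report forms present → met
4. non-destructive testing 64 days ago vs limit 60 → not met
5. height/weight restriction signage present → met
6. certified ride operators 16 ≥ 10 → met
7. condition 'runs water rides' holds; rides operating with open deficiencies 0 ≤ 0 → met
Not met: 1 of 7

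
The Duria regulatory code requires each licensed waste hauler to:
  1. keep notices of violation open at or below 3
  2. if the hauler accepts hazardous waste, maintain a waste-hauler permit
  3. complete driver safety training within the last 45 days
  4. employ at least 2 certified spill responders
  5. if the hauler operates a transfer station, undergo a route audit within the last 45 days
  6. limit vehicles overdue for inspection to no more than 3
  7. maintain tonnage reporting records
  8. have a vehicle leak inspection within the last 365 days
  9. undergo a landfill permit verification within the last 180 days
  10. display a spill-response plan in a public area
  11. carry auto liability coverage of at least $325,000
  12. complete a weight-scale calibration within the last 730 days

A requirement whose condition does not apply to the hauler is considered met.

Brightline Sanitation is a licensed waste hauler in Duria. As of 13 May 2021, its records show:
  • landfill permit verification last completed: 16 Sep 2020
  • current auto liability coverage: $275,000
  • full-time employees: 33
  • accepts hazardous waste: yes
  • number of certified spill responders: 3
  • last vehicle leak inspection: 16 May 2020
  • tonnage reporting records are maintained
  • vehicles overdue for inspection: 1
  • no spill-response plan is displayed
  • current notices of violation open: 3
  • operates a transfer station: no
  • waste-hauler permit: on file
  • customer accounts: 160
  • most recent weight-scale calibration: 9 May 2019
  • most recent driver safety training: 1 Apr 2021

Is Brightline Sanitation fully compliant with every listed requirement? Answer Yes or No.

No

1. notices of violation open 3 ≤ 3 → met
2. condition 'accepts hazardous waste' holds; waste-hauler permit present → met
3. driver safety training 42 days ago vs limit 45 → met
4. certified spill responders 3 ≥ 2 → met
5. condition 'operates a transfer station' does not hold → requirement n/a → met
6. vehicles overdue for inspection 1 ≤ 3 → met
7. tonnage reporting records present → met
8. vehicle leak inspection 362 days ago vs limit 365 → met
9. landfill permit verification 239 days ago vs limit 180 → not met
10. spill-response plan absent → not met
11. auto liability coverage $275,000 < $325,000 → not met
12. weight-scale calibration 735 days ago vs limit 730 → not met
Not met: 9, 10, 11, 12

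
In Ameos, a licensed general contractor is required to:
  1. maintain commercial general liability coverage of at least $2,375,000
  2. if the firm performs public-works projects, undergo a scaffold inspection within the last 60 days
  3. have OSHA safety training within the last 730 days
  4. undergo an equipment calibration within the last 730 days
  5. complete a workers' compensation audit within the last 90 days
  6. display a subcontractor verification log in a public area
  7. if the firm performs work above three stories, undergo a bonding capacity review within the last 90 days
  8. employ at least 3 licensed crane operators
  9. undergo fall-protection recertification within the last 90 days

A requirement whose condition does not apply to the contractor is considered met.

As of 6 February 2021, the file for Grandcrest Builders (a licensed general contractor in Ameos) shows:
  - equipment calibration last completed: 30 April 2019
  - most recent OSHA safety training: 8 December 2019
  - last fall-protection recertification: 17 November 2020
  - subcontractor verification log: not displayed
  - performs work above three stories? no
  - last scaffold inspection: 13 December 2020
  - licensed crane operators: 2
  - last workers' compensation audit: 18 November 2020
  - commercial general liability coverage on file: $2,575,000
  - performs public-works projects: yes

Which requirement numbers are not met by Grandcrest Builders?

6, 8

1. commercial general liability coverage $2,575,000 ≥ $2,375,000 → met
2. condition 'performs public-works projects' holds; scaffold inspection 55 days ago vs limit 60 → met
3. OSHA safety training 426 days ago vs limit 730 → met
4. equipment calibration 648 days ago vs limit 730 → met
5. workers' compensation audit 80 days ago vs limit 90 → met
6. subcontractor verification log absent → not met
7. condition 'performs work above three stories' does not hold → requirement n/a → met
8. licensed crane operators 2 < 3 → not met
9. fall-protection recertification 81 days ago vs limit 90 → met
Not met: 6, 8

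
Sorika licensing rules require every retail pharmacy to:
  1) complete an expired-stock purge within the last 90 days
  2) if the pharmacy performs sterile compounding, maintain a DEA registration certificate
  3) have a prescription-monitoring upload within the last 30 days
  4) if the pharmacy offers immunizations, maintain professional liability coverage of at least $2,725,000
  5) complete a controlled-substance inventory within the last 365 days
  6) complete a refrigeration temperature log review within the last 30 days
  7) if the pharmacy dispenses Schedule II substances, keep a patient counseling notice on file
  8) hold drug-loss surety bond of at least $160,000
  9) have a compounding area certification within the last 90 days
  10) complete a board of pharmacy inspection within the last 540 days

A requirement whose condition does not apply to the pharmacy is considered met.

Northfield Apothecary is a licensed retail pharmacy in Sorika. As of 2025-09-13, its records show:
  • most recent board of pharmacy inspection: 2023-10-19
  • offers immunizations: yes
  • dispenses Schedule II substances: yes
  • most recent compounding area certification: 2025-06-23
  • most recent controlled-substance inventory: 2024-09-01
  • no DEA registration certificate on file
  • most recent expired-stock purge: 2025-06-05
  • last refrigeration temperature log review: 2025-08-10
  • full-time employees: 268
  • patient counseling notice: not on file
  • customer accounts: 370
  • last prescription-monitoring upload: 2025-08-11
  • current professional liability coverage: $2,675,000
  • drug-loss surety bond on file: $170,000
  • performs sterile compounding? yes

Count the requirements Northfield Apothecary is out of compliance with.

1. expired-stock purge 100 days ago vs limit 90 → not met
2. condition 'performs sterile compounding' holds; DEA registration certificate absent → not met
3. prescription-monitoring upload 33 days ago vs limit 30 → not met
4. condition 'offers immunizations' holds; professional liability coverage $2,675,000 < $2,725,000 → not met
5. controlled-substance inventory 377 days ago vs limit 365 → not met
6. refrigeration temperature log review 34 days ago vs limit 30 → not met
7. condition 'dispenses Schedule II substances' holds; patient counseling notice absent → not met
8. drug-loss surety bond $170,000 ≥ $160,000 → met
9. compounding area certification 82 days ago vs limit 90 → met
10. board of pharmacy inspection 695 days ago vs limit 540 → not met
Not met: 8 of 10

8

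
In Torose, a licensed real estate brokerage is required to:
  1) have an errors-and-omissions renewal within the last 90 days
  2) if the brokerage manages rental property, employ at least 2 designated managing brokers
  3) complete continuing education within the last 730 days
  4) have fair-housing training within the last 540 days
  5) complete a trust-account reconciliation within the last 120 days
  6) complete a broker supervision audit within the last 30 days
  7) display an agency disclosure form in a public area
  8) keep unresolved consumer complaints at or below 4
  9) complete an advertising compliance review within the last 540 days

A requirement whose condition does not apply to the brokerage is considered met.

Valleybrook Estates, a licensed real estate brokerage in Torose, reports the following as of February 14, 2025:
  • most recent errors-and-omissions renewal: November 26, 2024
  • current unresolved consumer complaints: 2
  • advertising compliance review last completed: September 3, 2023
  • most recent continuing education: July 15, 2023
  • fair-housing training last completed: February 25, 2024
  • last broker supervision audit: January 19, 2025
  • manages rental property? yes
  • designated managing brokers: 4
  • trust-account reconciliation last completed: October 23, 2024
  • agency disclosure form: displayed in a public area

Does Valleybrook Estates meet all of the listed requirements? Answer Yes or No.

Yes

1. errors-and-omissions renewal 80 days ago vs limit 90 → met
2. condition 'manages rental property' holds; designated managing brokers 4 ≥ 2 → met
3. continuing education 580 days ago vs limit 730 → met
4. fair-housing training 355 days ago vs limit 540 → met
5. trust-account reconciliation 114 days ago vs limit 120 → met
6. broker supervision audit 26 days ago vs limit 30 → met
7. agency disclosure form present → met
8. unresolved consumer complaints 2 ≤ 4 → met
9. advertising compliance review 530 days ago vs limit 540 → met
All met.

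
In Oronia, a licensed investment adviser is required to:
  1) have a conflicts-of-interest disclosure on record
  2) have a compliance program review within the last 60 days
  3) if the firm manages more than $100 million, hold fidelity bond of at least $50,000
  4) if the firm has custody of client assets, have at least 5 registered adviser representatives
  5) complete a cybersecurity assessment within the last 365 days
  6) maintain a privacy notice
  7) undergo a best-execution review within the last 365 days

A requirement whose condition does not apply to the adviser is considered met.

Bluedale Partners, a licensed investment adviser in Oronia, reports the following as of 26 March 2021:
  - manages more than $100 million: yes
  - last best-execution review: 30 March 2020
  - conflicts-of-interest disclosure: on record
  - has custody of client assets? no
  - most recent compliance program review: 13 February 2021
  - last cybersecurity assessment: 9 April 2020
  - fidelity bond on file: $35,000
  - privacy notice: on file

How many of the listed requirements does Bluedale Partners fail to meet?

1. conflicts-of-interest disclosure present → met
2. compliance program review 41 days ago vs limit 60 → met
3. condition 'manages more than $100 million' holds; fidelity bond $35,000 < $50,000 → not met
4. condition 'has custody of client assets' does not hold → requirement n/a → met
5. cybersecurity assessment 351 days ago vs limit 365 → met
6. privacy notice present → met
7. best-execution review 361 days ago vs limit 365 → met
Not met: 1 of 7

1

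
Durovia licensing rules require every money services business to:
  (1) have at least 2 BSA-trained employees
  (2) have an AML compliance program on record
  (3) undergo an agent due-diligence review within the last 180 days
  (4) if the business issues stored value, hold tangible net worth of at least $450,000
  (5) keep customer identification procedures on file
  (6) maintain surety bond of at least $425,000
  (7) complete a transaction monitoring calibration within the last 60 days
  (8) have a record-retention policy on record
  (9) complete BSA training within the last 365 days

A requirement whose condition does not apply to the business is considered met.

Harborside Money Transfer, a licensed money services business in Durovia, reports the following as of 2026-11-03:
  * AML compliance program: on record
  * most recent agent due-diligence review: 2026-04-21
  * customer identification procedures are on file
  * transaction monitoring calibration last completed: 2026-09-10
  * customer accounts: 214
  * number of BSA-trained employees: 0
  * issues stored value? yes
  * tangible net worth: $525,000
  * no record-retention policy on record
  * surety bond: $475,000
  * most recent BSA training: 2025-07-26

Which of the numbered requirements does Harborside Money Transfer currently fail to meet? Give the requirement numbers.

1, 3, 8, 9

1. BSA-trained employees 0 < 2 → not met
2. AML compliance program present → met
3. agent due-diligence review 196 days ago vs limit 180 → not met
4. condition 'issues stored value' holds; tangible net worth $525,000 ≥ $450,000 → met
5. customer identification procedures present → met
6. surety bond $475,000 ≥ $425,000 → met
7. transaction monitoring calibration 54 days ago vs limit 60 → met
8. record-retention policy absent → not met
9. BSA training 465 days ago vs limit 365 → not met
Not met: 1, 3, 8, 9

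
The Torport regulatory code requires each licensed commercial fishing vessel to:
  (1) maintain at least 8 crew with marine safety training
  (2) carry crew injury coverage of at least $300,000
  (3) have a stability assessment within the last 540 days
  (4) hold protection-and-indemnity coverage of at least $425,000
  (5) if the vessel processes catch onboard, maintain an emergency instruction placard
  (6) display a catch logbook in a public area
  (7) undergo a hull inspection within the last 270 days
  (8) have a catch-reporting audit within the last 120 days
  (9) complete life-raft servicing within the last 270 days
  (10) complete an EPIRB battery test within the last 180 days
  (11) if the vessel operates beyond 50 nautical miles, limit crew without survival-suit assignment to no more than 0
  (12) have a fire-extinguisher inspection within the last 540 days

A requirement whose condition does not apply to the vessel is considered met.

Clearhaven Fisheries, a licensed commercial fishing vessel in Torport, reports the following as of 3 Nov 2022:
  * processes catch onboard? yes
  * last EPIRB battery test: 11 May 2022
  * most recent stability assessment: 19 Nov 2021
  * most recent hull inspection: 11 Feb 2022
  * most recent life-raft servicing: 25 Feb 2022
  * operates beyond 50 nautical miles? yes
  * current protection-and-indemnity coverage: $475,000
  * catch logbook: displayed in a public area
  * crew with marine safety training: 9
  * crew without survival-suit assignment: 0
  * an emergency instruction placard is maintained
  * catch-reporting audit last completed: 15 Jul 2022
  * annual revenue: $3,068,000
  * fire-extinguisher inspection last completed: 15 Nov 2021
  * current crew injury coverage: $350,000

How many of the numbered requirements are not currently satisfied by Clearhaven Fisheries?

1. crew with marine safety training 9 ≥ 8 → met
2. crew injury coverage $350,000 ≥ $300,000 → met
3. stability assessment 349 days ago vs limit 540 → met
4. protection-and-indemnity coverage $475,000 ≥ $425,000 → met
5. condition 'processes catch onboard' holds; emergency instruction placard present → met
6. catch logbook present → met
7. hull inspection 265 days ago vs limit 270 → met
8. catch-reporting audit 111 days ago vs limit 120 → met
9. life-raft servicing 251 days ago vs limit 270 → met
10. EPIRB battery test 176 days ago vs limit 180 → met
11. condition 'operates beyond 50 nautical miles' holds; crew without survival-suit assignment 0 ≤ 0 → met
12. fire-extinguisher inspection 353 days ago vs limit 540 → met
Not met: 0 of 12

0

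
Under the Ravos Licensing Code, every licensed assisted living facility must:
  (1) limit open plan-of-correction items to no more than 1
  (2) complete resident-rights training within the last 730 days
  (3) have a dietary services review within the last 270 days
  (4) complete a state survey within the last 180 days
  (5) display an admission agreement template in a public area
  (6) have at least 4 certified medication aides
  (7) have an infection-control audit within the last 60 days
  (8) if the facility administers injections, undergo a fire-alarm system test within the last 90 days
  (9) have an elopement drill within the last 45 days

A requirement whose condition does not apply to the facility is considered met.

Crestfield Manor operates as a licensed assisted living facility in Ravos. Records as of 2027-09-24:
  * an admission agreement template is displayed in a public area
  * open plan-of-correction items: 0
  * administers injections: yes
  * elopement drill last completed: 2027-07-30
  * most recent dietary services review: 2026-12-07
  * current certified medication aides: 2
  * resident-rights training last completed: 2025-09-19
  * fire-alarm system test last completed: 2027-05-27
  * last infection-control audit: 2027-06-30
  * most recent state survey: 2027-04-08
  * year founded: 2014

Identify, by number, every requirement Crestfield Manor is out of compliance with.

2, 3, 6, 7, 8, 9

1. open plan-of-correction items 0 ≤ 1 → met
2. resident-rights training 735 days ago vs limit 730 → not met
3. dietary services review 291 days ago vs limit 270 → not met
4. state survey 169 days ago vs limit 180 → met
5. admission agreement template present → met
6. certified medication aides 2 < 4 → not met
7. infection-control audit 86 days ago vs limit 60 → not met
8. condition 'administers injections' holds; fire-alarm system test 120 days ago vs limit 90 → not met
9. elopement drill 56 days ago vs limit 45 → not met
Not met: 2, 3, 6, 7, 8, 9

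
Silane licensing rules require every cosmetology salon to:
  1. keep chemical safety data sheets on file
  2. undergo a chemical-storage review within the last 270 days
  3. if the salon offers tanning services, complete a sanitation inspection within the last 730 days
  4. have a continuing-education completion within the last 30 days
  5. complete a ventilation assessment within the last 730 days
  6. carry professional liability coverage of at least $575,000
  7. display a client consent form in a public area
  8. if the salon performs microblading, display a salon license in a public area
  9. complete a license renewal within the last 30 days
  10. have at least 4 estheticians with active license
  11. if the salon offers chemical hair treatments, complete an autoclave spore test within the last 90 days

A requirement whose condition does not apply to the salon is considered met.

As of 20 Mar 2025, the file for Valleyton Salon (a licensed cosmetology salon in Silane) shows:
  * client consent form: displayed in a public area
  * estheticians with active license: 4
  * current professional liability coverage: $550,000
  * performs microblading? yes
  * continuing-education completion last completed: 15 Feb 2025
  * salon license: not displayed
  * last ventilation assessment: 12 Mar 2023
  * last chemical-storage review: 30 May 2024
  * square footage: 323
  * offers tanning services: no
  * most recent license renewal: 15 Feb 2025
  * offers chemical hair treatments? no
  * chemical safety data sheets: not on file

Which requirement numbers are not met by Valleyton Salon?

1. chemical safety data sheets absent → not met
2. chemical-storage review 294 days ago vs limit 270 → not met
3. condition 'offers tanning services' does not hold → requirement n/a → met
4. continuing-education completion 33 days ago vs limit 30 → not met
5. ventilation assessment 739 days ago vs limit 730 → not met
6. professional liability coverage $550,000 < $575,000 → not met
7. client consent form present → met
8. condition 'performs microblading' holds; salon license absent → not met
9. license renewal 33 days ago vs limit 30 → not met
10. estheticians with active license 4 ≥ 4 → met
11. condition 'offers chemical hair treatments' does not hold → requirement n/a → met
Not met: 1, 2, 4, 5, 6, 8, 9

1, 2, 4, 5, 6, 8, 9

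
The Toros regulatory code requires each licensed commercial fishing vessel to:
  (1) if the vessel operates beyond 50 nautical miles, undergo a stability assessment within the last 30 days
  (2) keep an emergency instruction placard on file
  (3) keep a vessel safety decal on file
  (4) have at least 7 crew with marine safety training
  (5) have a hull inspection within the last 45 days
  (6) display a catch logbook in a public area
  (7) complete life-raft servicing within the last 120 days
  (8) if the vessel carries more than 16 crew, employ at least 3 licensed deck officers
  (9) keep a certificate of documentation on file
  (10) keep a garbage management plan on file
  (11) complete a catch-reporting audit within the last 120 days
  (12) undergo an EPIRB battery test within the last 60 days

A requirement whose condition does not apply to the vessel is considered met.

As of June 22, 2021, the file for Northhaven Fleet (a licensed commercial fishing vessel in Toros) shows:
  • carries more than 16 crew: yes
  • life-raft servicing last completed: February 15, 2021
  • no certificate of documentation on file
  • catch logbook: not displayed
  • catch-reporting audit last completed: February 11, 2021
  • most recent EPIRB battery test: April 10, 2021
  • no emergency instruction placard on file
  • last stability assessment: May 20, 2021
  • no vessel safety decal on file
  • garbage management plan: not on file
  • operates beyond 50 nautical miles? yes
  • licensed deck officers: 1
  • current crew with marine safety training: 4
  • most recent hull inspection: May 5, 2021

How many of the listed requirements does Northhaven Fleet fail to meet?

12

1. condition 'operates beyond 50 nautical miles' holds; stability assessment 33 days ago vs limit 30 → not met
2. emergency instruction placard absent → not met
3. vessel safety decal absent → not met
4. crew with marine safety training 4 < 7 → not met
5. hull inspection 48 days ago vs limit 45 → not met
6. catch logbook absent → not met
7. life-raft servicing 127 days ago vs limit 120 → not met
8. condition 'carries more than 16 crew' holds; licensed deck officers 1 < 3 → not met
9. certificate of documentation absent → not met
10. garbage management plan absent → not met
11. catch-reporting audit 131 days ago vs limit 120 → not met
12. EPIRB battery test 73 days ago vs limit 60 → not met
Not met: 12 of 12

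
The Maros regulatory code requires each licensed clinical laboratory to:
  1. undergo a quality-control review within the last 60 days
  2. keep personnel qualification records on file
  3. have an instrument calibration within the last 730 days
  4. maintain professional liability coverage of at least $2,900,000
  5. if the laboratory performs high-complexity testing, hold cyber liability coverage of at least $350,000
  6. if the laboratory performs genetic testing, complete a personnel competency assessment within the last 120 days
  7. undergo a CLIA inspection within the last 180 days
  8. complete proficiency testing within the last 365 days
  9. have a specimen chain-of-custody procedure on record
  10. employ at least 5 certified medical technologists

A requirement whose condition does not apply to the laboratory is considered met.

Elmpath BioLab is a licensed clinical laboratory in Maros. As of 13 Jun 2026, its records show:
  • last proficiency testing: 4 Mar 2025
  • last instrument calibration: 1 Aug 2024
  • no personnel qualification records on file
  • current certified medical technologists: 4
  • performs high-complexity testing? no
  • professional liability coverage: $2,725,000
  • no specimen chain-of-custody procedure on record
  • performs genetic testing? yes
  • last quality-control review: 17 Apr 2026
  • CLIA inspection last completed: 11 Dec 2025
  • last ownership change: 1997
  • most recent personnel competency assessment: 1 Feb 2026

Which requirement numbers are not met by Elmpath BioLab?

1. quality-control review 57 days ago vs limit 60 → met
2. personnel qualification records absent → not met
3. instrument calibration 681 days ago vs limit 730 → met
4. professional liability coverage $2,725,000 < $2,900,000 → not met
5. condition 'performs high-complexity testing' does not hold → requirement n/a → met
6. condition 'performs genetic testing' holds; personnel competency assessment 132 days ago vs limit 120 → not met
7. CLIA inspection 184 days ago vs limit 180 → not met
8. proficiency testing 466 days ago vs limit 365 → not met
9. specimen chain-of-custody procedure absent → not met
10. certified medical technologists 4 < 5 → not met
Not met: 2, 4, 6, 7, 8, 9, 10

2, 4, 6, 7, 8, 9, 10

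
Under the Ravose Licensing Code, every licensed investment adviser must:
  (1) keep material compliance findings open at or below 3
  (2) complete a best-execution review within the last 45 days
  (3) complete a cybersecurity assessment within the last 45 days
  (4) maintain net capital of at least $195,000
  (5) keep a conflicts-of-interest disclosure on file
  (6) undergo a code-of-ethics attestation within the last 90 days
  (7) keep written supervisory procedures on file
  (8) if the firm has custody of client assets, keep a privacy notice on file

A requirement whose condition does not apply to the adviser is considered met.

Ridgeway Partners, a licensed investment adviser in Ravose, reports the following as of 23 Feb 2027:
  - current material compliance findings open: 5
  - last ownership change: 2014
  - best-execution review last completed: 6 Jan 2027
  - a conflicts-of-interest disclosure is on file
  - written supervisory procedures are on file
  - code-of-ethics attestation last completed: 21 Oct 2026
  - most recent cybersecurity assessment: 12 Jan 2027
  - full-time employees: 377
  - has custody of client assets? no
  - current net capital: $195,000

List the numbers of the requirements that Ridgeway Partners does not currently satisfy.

1. material compliance findings open 5 > 3 → not met
2. best-execution review 48 days ago vs limit 45 → not met
3. cybersecurity assessment 42 days ago vs limit 45 → met
4. net capital $195,000 ≥ $195,000 → met
5. conflicts-of-interest disclosure present → met
6. code-of-ethics attestation 125 days ago vs limit 90 → not met
7. written supervisory procedures present → met
8. condition 'has custody of client assets' does not hold → requirement n/a → met
Not met: 1, 2, 6

1, 2, 6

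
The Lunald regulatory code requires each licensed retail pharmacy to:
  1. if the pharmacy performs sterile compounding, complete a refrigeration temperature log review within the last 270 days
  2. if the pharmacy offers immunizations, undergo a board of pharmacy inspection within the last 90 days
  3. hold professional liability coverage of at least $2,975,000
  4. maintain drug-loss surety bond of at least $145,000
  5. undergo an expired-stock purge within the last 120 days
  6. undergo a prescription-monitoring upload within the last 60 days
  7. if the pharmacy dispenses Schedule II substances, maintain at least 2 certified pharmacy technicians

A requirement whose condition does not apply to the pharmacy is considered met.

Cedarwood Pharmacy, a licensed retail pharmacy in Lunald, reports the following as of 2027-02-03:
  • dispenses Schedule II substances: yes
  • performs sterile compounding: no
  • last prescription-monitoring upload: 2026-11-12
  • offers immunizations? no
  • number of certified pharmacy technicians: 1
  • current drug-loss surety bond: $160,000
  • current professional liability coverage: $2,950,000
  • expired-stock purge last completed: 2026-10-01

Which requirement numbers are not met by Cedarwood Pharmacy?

3, 5, 6, 7

1. condition 'performs sterile compounding' does not hold → requirement n/a → met
2. condition 'offers immunizations' does not hold → requirement n/a → met
3. professional liability coverage $2,950,000 < $2,975,000 → not met
4. drug-loss surety bond $160,000 ≥ $145,000 → met
5. expired-stock purge 125 days ago vs limit 120 → not met
6. prescription-monitoring upload 83 days ago vs limit 60 → not met
7. condition 'dispenses Schedule II substances' holds; certified pharmacy technicians 1 < 2 → not met
Not met: 3, 5, 6, 7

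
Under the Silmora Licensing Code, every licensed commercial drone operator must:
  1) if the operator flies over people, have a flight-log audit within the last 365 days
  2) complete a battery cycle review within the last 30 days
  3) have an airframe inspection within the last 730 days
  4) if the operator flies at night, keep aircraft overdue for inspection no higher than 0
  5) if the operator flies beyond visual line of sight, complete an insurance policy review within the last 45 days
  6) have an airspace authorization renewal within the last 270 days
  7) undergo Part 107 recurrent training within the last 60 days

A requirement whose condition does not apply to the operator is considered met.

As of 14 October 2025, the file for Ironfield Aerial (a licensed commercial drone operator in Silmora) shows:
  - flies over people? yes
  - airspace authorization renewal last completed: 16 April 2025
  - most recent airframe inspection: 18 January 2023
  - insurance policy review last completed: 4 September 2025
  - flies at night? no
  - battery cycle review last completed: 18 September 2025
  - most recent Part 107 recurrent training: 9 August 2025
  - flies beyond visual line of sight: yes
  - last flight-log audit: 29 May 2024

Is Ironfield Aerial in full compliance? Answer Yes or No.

1. condition 'flies over people' holds; flight-log audit 503 days ago vs limit 365 → not met
2. battery cycle review 26 days ago vs limit 30 → met
3. airframe inspection 1000 days ago vs limit 730 → not met
4. condition 'flies at night' does not hold → requirement n/a → met
5. condition 'flies beyond visual line of sight' holds; insurance policy review 40 days ago vs limit 45 → met
6. airspace authorization renewal 181 days ago vs limit 270 → met
7. Part 107 recurrent training 66 days ago vs limit 60 → not met
Not met: 1, 3, 7

No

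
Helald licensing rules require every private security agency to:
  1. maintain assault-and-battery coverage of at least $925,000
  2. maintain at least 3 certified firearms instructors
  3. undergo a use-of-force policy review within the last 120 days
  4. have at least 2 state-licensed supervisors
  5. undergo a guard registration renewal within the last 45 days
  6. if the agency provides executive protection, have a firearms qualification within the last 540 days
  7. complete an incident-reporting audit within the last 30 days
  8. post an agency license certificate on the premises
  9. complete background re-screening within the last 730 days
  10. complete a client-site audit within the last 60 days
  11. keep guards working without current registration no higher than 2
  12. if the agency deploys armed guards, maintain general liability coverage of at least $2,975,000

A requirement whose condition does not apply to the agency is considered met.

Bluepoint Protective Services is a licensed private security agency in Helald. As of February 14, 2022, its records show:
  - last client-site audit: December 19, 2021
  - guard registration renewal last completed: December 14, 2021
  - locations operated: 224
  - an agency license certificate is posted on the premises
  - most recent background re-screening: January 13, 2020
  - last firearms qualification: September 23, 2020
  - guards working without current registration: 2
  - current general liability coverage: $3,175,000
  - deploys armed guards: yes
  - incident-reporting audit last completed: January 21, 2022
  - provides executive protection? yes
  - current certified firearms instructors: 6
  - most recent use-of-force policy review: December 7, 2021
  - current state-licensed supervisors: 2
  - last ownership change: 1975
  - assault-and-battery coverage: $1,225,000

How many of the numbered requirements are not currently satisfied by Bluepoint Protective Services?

1. assault-and-battery coverage $1,225,000 ≥ $925,000 → met
2. certified firearms instructors 6 ≥ 3 → met
3. use-of-force policy review 69 days ago vs limit 120 → met
4. state-licensed supervisors 2 ≥ 2 → met
5. guard registration renewal 62 days ago vs limit 45 → not met
6. condition 'provides executive protection' holds; firearms qualification 509 days ago vs limit 540 → met
7. incident-reporting audit 24 days ago vs limit 30 → met
8. agency license certificate present → met
9. background re-screening 763 days ago vs limit 730 → not met
10. client-site audit 57 days ago vs limit 60 → met
11. guards working without current registration 2 ≤ 2 → met
12. condition 'deploys armed guards' holds; general liability coverage $3,175,000 ≥ $2,975,000 → met
Not met: 2 of 12

2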